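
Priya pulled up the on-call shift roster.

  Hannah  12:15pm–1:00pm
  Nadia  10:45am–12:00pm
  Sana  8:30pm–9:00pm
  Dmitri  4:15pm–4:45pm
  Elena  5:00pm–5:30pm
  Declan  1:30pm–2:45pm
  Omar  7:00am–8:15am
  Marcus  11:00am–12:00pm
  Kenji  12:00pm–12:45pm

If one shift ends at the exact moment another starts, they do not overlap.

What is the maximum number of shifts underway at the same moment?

Sweep the timeline, counting +1 at each start and −1 at each end (ends before starts at a tie):
7:00am start Omar → 1
8:15am end Omar → 0
10:45am start Nadia → 1
11:00am start Marcus → 2
12:00pm end Marcus → 1
12:00pm end Nadia → 0
12:00pm start Kenji → 1
12:15pm start Hannah → 2
12:45pm end Kenji → 1
1:00pm end Hannah → 0
1:30pm start Declan → 1
2:45pm end Declan → 0
4:15pm start Dmitri → 1
4:45pm end Dmitri → 0
5:00pm start Elena → 1
5:30pm end Elena → 0
8:30pm start Sana → 1
9:00pm end Sana → 0
Peak is 2, at 11:00am (Marcus, Nadia).

2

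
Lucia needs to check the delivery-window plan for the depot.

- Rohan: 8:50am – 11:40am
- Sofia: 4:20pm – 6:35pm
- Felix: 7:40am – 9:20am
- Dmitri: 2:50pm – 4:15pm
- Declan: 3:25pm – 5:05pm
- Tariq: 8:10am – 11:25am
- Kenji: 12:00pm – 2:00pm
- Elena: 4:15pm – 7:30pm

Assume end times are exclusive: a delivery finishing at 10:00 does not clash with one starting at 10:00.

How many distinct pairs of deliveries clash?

Sorted by start: Felix, Tariq, Rohan, Kenji, Dmitri, Declan, Elena, Sofia.
Tariq starts before Felix ends → Felix and Tariq overlap.
Rohan starts before Felix ends → Felix and Rohan overlap.
Kenji starts after Felix ends; Felix is clear from here.
Rohan starts before Tariq ends → Tariq and Rohan overlap.
Kenji starts after Tariq ends; Tariq is clear from here.
Kenji starts after Rohan ends; Rohan is clear from here.
Dmitri starts after Kenji ends; Kenji is clear from here.
Declan starts before Dmitri ends → Dmitri and Declan overlap.
Elena starts exactly when Dmitri ends (back-to-back, no overlap); Dmitri is clear from here.
Elena starts before Declan ends → Declan and Elena overlap.
Sofia starts before Declan ends → Declan and Sofia overlap.
Sofia starts before Elena ends → Elena and Sofia overlap.
Overlapping pairs: Declan & Dmitri, Declan & Elena, Declan & Sofia, Elena & Sofia, Felix & Rohan, Felix & Tariq, Rohan & Tariq — 7 in total.

7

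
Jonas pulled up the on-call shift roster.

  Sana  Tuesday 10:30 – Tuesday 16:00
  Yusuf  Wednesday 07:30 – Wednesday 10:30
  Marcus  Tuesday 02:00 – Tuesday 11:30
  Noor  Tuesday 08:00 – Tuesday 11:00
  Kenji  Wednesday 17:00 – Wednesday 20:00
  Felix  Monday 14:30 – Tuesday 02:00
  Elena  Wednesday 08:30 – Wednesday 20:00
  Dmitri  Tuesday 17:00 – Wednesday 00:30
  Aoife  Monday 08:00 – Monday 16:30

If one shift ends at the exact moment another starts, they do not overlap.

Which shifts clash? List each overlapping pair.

Sorted by start: Aoife, Felix, Marcus, Noor, Sana, Dmitri, Yusuf, Elena, Kenji.
Felix starts before Aoife ends → Aoife and Felix overlap.
Marcus starts after Aoife ends, so Aoife has no further overlaps.
Marcus starts exactly when Felix ends (back-to-back, no overlap), so Felix has no further overlaps.
Noor starts before Marcus ends → Marcus and Noor overlap.
Sana starts before Marcus ends → Marcus and Sana overlap.
Dmitri starts after Marcus ends, so Marcus has no further overlaps.
Sana starts before Noor ends → Noor and Sana overlap.
Dmitri starts after Noor ends, so Noor has no further overlaps.
Dmitri starts after Sana ends, so Sana has no further overlaps.
Yusuf starts after Dmitri ends, so Dmitri has no further overlaps.
Elena starts before Yusuf ends → Yusuf and Elena overlap.
Kenji starts after Yusuf ends.
Kenji starts before Elena ends → Elena and Kenji overlap.

Aoife & Felix, Elena & Kenji, Elena & Yusuf, Marcus & Noor, Marcus & Sana, Noor & Sana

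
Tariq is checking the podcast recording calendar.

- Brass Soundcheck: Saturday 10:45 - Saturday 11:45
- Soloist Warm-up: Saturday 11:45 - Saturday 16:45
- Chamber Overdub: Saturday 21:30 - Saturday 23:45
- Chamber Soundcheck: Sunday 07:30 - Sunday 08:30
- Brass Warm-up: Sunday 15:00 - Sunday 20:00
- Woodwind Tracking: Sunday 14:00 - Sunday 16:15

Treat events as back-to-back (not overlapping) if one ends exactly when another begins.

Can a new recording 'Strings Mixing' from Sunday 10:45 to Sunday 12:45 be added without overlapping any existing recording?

Yes — the slot is free

Brass Soundcheck: ends Saturday 11:45 at or before Strings Mixing starts Sunday 10:45 → clear.
Soloist Warm-up: ends Saturday 16:45 at or before Strings Mixing starts Sunday 10:45 → clear.
Chamber Overdub: ends Saturday 23:45 at or before Strings Mixing starts Sunday 10:45 → clear.
Chamber Soundcheck: ends Sunday 08:30 at or before Strings Mixing starts Sunday 10:45 → clear.
Woodwind Tracking: starts Sunday 14:00 at or after Strings Mixing ends Sunday 12:45 → clear.
Brass Warm-up: starts Sunday 15:00 at or after Strings Mixing ends Sunday 12:45 → clear.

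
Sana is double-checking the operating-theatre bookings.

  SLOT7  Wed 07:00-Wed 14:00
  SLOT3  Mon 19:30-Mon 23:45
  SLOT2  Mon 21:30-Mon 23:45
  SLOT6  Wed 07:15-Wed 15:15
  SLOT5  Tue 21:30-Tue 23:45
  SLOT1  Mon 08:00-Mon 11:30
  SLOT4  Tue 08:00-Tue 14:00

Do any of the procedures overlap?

Yes

Sorted by start: SLOT1, SLOT3, SLOT2, SLOT4, SLOT5, SLOT7, SLOT6.
SLOT3 starts after SLOT1 ends, so SLOT1 has no further overlaps.
SLOT2 starts before SLOT3 ends → SLOT3 and SLOT2 overlap.
That's a conflict, so the schedule is not conflict-free.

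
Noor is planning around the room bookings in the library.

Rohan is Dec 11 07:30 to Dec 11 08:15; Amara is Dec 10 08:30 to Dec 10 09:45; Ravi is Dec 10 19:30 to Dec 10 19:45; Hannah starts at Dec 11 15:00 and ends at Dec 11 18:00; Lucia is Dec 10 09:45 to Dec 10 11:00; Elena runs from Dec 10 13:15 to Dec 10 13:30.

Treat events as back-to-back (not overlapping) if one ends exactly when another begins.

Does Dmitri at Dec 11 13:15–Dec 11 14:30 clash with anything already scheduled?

Amara: ends Dec 10 09:45 at or before Dmitri starts Dec 11 13:15 → clear.
Lucia: ends Dec 10 11:00 at or before Dmitri starts Dec 11 13:15 → clear.
Elena: ends Dec 10 13:30 at or before Dmitri starts Dec 11 13:15 → clear.
Ravi: ends Dec 10 19:45 at or before Dmitri starts Dec 11 13:15 → clear.
Rohan: ends Dec 11 08:15 at or before Dmitri starts Dec 11 13:15 → clear.
Hannah: starts Dec 11 15:00 at or after Dmitri ends Dec 11 14:30 → clear.

No — it doesn't clash with anything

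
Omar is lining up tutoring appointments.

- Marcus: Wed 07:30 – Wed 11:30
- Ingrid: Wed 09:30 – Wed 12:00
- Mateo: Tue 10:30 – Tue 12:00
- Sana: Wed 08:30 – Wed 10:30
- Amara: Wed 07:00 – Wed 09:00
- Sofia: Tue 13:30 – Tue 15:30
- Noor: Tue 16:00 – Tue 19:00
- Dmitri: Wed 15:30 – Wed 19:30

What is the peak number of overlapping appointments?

3

Sort all start/end points and keep a running count:
Tue 10:30 start Mateo → 1
Tue 12:00 end Mateo → 0
Tue 13:30 start Sofia → 1
Tue 15:30 end Sofia → 0
Tue 16:00 start Noor → 1
Tue 19:00 end Noor → 0
Wed 07:00 start Amara → 1
Wed 07:30 start Marcus → 2
Wed 08:30 start Sana → 3
Wed 09:00 end Amara → 2
Wed 09:30 start Ingrid → 3
Wed 10:30 end Sana → 2
Wed 11:30 end Marcus → 1
Wed 12:00 end Ingrid → 0
Wed 15:30 start Dmitri → 1
Wed 19:30 end Dmitri → 0
Peak is 3, at Wed 08:30 (Amara, Marcus, Sana).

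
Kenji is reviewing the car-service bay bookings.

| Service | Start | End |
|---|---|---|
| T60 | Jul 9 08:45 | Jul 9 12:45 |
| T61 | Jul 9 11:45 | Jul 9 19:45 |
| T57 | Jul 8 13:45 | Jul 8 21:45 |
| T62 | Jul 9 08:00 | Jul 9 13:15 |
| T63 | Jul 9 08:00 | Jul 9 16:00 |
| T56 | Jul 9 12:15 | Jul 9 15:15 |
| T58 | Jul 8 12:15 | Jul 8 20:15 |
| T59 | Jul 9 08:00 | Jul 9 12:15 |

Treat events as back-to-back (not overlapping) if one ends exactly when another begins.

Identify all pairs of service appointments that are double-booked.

Sorted by start: T58, T57, T59, T62, T63, T60, T61, T56.
T57 starts before T58 ends → T58 and T57 overlap.
T59 starts after T58 ends, so T58 has no further overlaps.
T59 starts after T57 ends, so T57 has no further overlaps.
T62 starts before T59 ends → T59 and T62 overlap.
T63 starts before T59 ends → T59 and T63 overlap.
T60 starts before T59 ends → T59 and T60 overlap.
T61 starts before T59 ends → T59 and T61 overlap.
T56 starts exactly when T59 ends (back-to-back, no overlap).
T63 starts before T62 ends → T62 and T63 overlap.
T60 starts before T62 ends → T62 and T60 overlap.
T61 starts before T62 ends → T62 and T61 overlap.
T56 starts before T62 ends → T62 and T56 overlap.
T60 starts before T63 ends → T63 and T60 overlap.
T61 starts before T63 ends → T63 and T61 overlap.
T56 starts before T63 ends → T63 and T56 overlap.
T61 starts before T60 ends → T60 and T61 overlap.
T56 starts before T60 ends → T60 and T56 overlap.
T56 starts before T61 ends → T61 and T56 overlap.

T56 & T60, T56 & T61, T56 & T62, T56 & T63, T57 & T58, T59 & T60, T59 & T61, T59 & T62, T59 & T63, T60 & T61, T60 & T62, T60 & T63, T61 & T62, T61 & T63, T62 & T63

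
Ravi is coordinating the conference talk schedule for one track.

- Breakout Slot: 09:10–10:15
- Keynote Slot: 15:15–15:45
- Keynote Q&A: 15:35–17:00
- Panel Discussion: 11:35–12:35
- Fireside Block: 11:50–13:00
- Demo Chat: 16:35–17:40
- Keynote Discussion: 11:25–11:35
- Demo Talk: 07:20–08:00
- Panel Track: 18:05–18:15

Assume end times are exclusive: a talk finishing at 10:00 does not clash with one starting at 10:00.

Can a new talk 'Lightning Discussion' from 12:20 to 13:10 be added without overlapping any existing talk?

Demo Talk: ends 08:00 at or before Lightning Discussion starts 12:20 → clear.
Breakout Slot: ends 10:15 at or before Lightning Discussion starts 12:20 → clear.
Keynote Discussion: ends 11:35 at or before Lightning Discussion starts 12:20 → clear.
Panel Discussion: starts 11:35 before Lightning Discussion ends 13:10, and ends 12:35 after Lightning Discussion starts 12:20 → overlap.
Fireside Block: starts 11:50 before Lightning Discussion ends 13:10, and ends 13:00 after Lightning Discussion starts 12:20 → overlap.
Keynote Slot: starts 15:15 at or after Lightning Discussion ends 13:10 → clear.
Keynote Q&A: starts 15:35 at or after Lightning Discussion ends 13:10 → clear.
Demo Chat: starts 16:35 at or after Lightning Discussion ends 13:10 → clear.
Panel Track: starts 18:05 at or after Lightning Discussion ends 13:10 → clear.
Lightning Discussion overlaps Panel Discussion, Fireside Block.

No — it overlaps Fireside Block, Panel Discussion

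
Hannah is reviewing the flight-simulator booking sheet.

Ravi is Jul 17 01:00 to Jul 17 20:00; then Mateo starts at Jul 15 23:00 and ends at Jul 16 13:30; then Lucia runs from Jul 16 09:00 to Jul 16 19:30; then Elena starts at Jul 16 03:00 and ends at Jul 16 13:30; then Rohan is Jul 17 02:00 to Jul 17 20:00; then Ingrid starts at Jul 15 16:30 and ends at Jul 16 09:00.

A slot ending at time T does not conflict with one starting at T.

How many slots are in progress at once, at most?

Walk through starts and ends in time order (an end at T is processed before a start at T):
Jul 15 16:30 start Ingrid → 1
Jul 15 23:00 start Mateo → 2
Jul 16 03:00 start Elena → 3
Jul 16 09:00 end Ingrid → 2
Jul 16 09:00 start Lucia → 3
Jul 16 13:30 end Elena → 2
Jul 16 13:30 end Mateo → 1
Jul 16 19:30 end Lucia → 0
Jul 17 01:00 start Ravi → 1
Jul 17 02:00 start Rohan → 2
Jul 17 20:00 end Ravi → 1
Jul 17 20:00 end Rohan → 0
Peak is 3, at Jul 16 03:00 (Elena, Ingrid, Mateo).

3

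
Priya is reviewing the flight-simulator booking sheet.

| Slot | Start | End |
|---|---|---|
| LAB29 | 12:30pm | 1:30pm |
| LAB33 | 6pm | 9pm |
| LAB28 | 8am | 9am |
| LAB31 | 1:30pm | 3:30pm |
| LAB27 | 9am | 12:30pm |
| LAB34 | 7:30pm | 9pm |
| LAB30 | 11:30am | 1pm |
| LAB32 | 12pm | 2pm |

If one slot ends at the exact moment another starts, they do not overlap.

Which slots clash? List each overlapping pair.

Check each pair: they overlap iff neither finishes before the other starts.
Sorted by start: LAB28, LAB27, LAB30, LAB32, LAB29, LAB31, LAB33, LAB34.
LAB27 starts exactly when LAB28 ends (back-to-back, no overlap), so LAB28 has no further overlaps.
LAB30 starts before LAB27 ends → LAB27 and LAB30 overlap.
LAB32 starts before LAB27 ends → LAB27 and LAB32 overlap.
LAB29 starts exactly when LAB27 ends (back-to-back, no overlap), so LAB27 has no further overlaps.
LAB32 starts before LAB30 ends → LAB30 and LAB32 overlap.
LAB29 starts before LAB30 ends → LAB30 and LAB29 overlap.
LAB31 starts after LAB30 ends, so LAB30 has no further overlaps.
LAB29 starts before LAB32 ends → LAB32 and LAB29 overlap.
LAB31 starts before LAB32 ends → LAB32 and LAB31 overlap.
LAB33 starts after LAB32 ends, so LAB32 has no further overlaps.
LAB31 starts exactly when LAB29 ends (back-to-back, no overlap), so LAB29 has no further overlaps.
LAB33 starts after LAB31 ends, so LAB31 has no further overlaps.
LAB34 starts before LAB33 ends → LAB33 and LAB34 overlap.

LAB27 & LAB30, LAB27 & LAB32, LAB29 & LAB30, LAB29 & LAB32, LAB30 & LAB32, LAB31 & LAB32, LAB33 & LAB34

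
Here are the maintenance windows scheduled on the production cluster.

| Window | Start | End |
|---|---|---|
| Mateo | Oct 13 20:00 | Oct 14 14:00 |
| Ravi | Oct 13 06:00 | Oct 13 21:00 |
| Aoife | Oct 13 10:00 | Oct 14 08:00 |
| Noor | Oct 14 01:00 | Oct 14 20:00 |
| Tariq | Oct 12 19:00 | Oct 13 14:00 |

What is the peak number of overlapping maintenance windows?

Walk through starts and ends in time order (an end at T is processed before a start at T):
Oct 12 19:00 start Tariq → 1
Oct 13 06:00 start Ravi → 2
Oct 13 10:00 start Aoife → 3
Oct 13 14:00 end Tariq → 2
Oct 13 20:00 start Mateo → 3
Oct 13 21:00 end Ravi → 2
Oct 14 01:00 start Noor → 3
Oct 14 08:00 end Aoife → 2
Oct 14 14:00 end Mateo → 1
Oct 14 20:00 end Noor → 0
Peak is 3, at Oct 13 10:00 (Aoife, Ravi, Tariq).

3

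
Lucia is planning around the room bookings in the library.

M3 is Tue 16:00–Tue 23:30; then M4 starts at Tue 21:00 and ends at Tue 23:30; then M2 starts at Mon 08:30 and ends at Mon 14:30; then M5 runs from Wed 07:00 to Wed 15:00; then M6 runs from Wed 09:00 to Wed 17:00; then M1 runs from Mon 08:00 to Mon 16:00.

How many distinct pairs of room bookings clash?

Two intervals overlap when each starts before the other ends.
Sorted by start: M1, M2, M3, M4, M5, M6.
M2 starts before M1 ends → M1 and M2 overlap.
M3 starts after M1 ends, so M1 has no further overlaps.
M3 starts after M2 ends, so M2 has no further overlaps.
M4 starts before M3 ends → M3 and M4 overlap.
M5 starts after M3 ends, so M3 has no further overlaps.
M5 starts after M4 ends, so M4 has no further overlaps.
M6 starts before M5 ends → M5 and M6 overlap.
Overlapping pairs: M1 & M2, M3 & M4, M5 & M6 — 3 in total.

3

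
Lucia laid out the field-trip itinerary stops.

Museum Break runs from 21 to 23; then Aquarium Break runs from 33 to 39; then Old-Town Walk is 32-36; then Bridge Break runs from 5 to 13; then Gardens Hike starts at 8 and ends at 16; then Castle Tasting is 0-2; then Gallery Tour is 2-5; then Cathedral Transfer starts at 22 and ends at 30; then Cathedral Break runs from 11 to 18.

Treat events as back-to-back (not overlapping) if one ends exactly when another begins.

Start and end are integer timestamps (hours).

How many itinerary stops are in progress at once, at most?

Sort all start/end points and keep a running count:
0 start Castle Tasting → 1
2 end Castle Tasting → 0
2 start Gallery Tour → 1
5 end Gallery Tour → 0
5 start Bridge Break → 1
8 start Gardens Hike → 2
11 start Cathedral Break → 3
13 end Bridge Break → 2
16 end Gardens Hike → 1
18 end Cathedral Break → 0
21 start Museum Break → 1
22 start Cathedral Transfer → 2
23 end Museum Break → 1
30 end Cathedral Transfer → 0
32 start Old-Town Walk → 1
33 start Aquarium Break → 2
36 end Old-Town Walk → 1
39 end Aquarium Break → 0
Peak is 3, at 11 (Bridge Break, Cathedral Break, Gardens Hike).

3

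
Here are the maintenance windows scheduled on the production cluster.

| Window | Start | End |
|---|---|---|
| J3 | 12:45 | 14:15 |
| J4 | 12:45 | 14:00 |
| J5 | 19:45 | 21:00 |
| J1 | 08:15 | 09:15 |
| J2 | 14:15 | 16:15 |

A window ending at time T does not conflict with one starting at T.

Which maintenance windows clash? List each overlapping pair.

J3 & J4

Check each pair: they overlap iff neither finishes before the other starts.
Sorted by start: J1, J3, J4, J2, J5.
J3 starts after J1 ends, so J1 has no further overlaps.
J4 starts before J3 ends → J3 and J4 overlap.
J2 starts exactly when J3 ends (back-to-back, no overlap), so J3 has no further overlaps.
J2 starts after J4 ends, so J4 has no further overlaps.
J5 starts after J2 ends.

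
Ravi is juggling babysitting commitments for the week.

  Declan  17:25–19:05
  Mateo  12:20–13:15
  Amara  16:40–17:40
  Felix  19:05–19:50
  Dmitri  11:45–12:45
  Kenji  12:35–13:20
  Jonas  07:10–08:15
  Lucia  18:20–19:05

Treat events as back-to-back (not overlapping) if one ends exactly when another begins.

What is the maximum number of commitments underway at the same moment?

Walk through starts and ends in time order (an end at T is processed before a start at T):
07:10 start Jonas → 1
08:15 end Jonas → 0
11:45 start Dmitri → 1
12:20 start Mateo → 2
12:35 start Kenji → 3
12:45 end Dmitri → 2
13:15 end Mateo → 1
13:20 end Kenji → 0
16:40 start Amara → 1
17:25 start Declan → 2
17:40 end Amara → 1
18:20 start Lucia → 2
19:05 end Declan → 1
19:05 end Lucia → 0
19:05 start Felix → 1
19:50 end Felix → 0
Peak is 3, at 12:35 (Dmitri, Kenji, Mateo).

3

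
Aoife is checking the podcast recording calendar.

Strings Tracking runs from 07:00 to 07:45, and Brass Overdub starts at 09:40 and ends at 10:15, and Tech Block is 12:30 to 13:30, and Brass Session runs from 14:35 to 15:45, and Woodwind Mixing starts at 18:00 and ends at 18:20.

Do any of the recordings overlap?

Two intervals overlap when each starts before the other ends.
Sorted by start: Strings Tracking, Brass Overdub, Tech Block, Brass Session, Woodwind Mixing.
Brass Overdub starts after Strings Tracking ends; Strings Tracking is clear from here.
Tech Block starts after Brass Overdub ends; Brass Overdub is clear from here.
Brass Session starts after Tech Block ends; Tech Block is clear from here.
Woodwind Mixing starts after Brass Session ends.
Every pair is clear; the schedule has no overlaps.

No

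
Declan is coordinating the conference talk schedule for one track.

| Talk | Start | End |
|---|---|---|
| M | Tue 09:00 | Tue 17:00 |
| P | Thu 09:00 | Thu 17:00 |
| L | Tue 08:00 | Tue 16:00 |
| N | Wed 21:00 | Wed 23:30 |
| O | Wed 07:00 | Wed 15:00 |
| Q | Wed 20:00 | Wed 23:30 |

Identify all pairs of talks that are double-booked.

Sorted by start: L, M, O, Q, N, P.
M starts before L ends → L and M overlap.
O starts after L ends — done with L.
O starts after M ends — done with M.
Q starts after O ends — done with O.
N starts before Q ends → Q and N overlap.
P starts after Q ends.
P starts after N ends.

L & M, N & Q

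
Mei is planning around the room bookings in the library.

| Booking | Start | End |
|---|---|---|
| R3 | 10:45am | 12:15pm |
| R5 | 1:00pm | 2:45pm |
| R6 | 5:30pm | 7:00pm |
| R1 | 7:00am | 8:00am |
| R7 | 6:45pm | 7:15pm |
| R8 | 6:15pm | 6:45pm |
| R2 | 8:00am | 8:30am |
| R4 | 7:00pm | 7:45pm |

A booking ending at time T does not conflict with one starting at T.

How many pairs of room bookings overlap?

Sorted by start: R1, R2, R3, R5, R6, R8, R7, R4.
R2 starts exactly when R1 ends (back-to-back, no overlap) — done with R1.
R3 starts after R2 ends — done with R2.
R5 starts after R3 ends — done with R3.
R6 starts after R5 ends — done with R5.
R8 starts before R6 ends → R6 and R8 overlap.
R7 starts before R6 ends → R6 and R7 overlap.
R4 starts exactly when R6 ends (back-to-back, no overlap).
R7 starts exactly when R8 ends (back-to-back, no overlap) — done with R8.
R4 starts before R7 ends → R7 and R4 overlap.
Overlapping pairs: R4 & R7, R6 & R7, R6 & R8 — 3 in total.

3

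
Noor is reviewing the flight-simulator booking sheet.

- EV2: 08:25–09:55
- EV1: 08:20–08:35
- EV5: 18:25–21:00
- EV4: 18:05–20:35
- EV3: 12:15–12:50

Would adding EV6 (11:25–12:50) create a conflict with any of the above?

EV1: ends 08:35 at or before EV6 starts 11:25 → clear.
EV2: ends 09:55 at or before EV6 starts 11:25 → clear.
EV3: starts 12:15 before EV6 ends 12:50, and ends 12:50 after EV6 starts 11:25 → overlap.
EV4: starts 18:05 at or after EV6 ends 12:50 → clear.
EV5: starts 18:25 at or after EV6 ends 12:50 → clear.
EV6 overlaps EV3.

Yes — it overlaps EV3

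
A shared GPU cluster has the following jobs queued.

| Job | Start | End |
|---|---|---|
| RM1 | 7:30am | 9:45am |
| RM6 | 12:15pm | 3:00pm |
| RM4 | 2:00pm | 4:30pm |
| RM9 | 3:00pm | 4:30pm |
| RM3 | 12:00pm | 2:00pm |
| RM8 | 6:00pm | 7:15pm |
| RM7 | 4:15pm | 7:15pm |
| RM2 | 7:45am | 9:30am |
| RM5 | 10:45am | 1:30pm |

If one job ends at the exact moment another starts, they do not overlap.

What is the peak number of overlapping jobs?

3

Sort all start/end points and keep a running count:
7:30am start RM1 → 1
7:45am start RM2 → 2
9:30am end RM2 → 1
9:45am end RM1 → 0
10:45am start RM5 → 1
12:00pm start RM3 → 2
12:15pm start RM6 → 3
1:30pm end RM5 → 2
2:00pm end RM3 → 1
2:00pm start RM4 → 2
3:00pm end RM6 → 1
3:00pm start RM9 → 2
4:15pm start RM7 → 3
4:30pm end RM4 → 2
4:30pm end RM9 → 1
6:00pm start RM8 → 2
7:15pm end RM7 → 1
7:15pm end RM8 → 0
Peak is 3, at 12:15pm (RM3, RM5, RM6).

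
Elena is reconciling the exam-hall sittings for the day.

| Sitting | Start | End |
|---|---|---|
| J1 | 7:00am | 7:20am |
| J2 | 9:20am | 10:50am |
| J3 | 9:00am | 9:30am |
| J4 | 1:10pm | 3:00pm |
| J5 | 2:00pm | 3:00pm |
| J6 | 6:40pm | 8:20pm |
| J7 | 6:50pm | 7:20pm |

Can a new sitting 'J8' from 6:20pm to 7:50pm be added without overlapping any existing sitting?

J1: ends 7:20am at or before J8 starts 6:20pm → clear.
J3: ends 9:30am at or before J8 starts 6:20pm → clear.
J2: ends 10:50am at or before J8 starts 6:20pm → clear.
J4: ends 3:00pm at or before J8 starts 6:20pm → clear.
J5: ends 3:00pm at or before J8 starts 6:20pm → clear.
J6: starts 6:40pm before J8 ends 7:50pm, and ends 8:20pm after J8 starts 6:20pm → overlap.
J7: starts 6:50pm before J8 ends 7:50pm, and ends 7:20pm after J8 starts 6:20pm → overlap.
J8 overlaps J6, J7.

No — it overlaps J6, J7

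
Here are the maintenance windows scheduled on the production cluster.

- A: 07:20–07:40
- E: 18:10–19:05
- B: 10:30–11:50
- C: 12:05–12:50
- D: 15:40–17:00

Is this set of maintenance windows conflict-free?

Yes

Sorted by start: A, B, C, D, E.
B starts after A ends, so nothing later overlaps A either.
C starts after B ends, so nothing later overlaps B either.
D starts after C ends, so nothing later overlaps C either.
E starts after D ends.
Every pair is clear; the schedule has no overlaps.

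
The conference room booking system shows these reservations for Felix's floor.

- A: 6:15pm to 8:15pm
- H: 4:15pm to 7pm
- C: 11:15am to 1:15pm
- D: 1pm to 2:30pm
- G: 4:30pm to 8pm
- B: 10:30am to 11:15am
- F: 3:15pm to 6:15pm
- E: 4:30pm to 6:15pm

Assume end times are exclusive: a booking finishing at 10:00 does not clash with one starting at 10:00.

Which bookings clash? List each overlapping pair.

Sorted by start: B, C, D, F, H, E, G, A.
C starts exactly when B ends (back-to-back, no overlap) — done with B.
D starts before C ends → C and D overlap.
F starts after C ends — done with C.
F starts after D ends — done with D.
H starts before F ends → F and H overlap.
E starts before F ends → F and E overlap.
G starts before F ends → F and G overlap.
A starts exactly when F ends (back-to-back, no overlap).
E starts before H ends → H and E overlap.
G starts before H ends → H and G overlap.
A starts before H ends → H and A overlap.
G starts before E ends → E and G overlap.
A starts exactly when E ends (back-to-back, no overlap).
A starts before G ends → G and A overlap.

A & G, A & H, C & D, E & F, E & G, E & H, F & G, F & H, G & H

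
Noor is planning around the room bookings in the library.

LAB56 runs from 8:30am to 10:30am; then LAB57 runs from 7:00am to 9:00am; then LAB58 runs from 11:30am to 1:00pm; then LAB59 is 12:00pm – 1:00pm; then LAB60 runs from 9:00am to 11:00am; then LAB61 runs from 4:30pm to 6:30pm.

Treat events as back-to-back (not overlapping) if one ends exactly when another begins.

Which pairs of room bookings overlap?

LAB56 & LAB57, LAB56 & LAB60, LAB58 & LAB59

Two intervals overlap when each starts before the other ends.
Sorted by start: LAB57, LAB56, LAB60, LAB58, LAB59, LAB61.
LAB56 starts before LAB57 ends → LAB57 and LAB56 overlap.
LAB60 starts exactly when LAB57 ends (back-to-back, no overlap), so nothing later overlaps LAB57 either.
LAB60 starts before LAB56 ends → LAB56 and LAB60 overlap.
LAB58 starts after LAB56 ends, so nothing later overlaps LAB56 either.
LAB58 starts after LAB60 ends, so nothing later overlaps LAB60 either.
LAB59 starts before LAB58 ends → LAB58 and LAB59 overlap.
LAB61 starts after LAB58 ends.
LAB61 starts after LAB59 ends.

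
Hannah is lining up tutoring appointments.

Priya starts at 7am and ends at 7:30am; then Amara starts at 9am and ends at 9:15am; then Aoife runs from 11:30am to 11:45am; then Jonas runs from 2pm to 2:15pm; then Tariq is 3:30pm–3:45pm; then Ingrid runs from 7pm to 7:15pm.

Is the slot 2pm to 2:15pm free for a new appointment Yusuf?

Priya: ends 7:30am at or before Yusuf starts 2pm → clear.
Amara: ends 9:15am at or before Yusuf starts 2pm → clear.
Aoife: ends 11:45am at or before Yusuf starts 2pm → clear.
Jonas: starts 2pm before Yusuf ends 2:15pm, and ends 2:15pm after Yusuf starts 2pm → overlap.
Tariq: starts 3:30pm at or after Yusuf ends 2:15pm → clear.
Ingrid: starts 7pm at or after Yusuf ends 2:15pm → clear.
Yusuf overlaps Jonas.

No — it overlaps Jonas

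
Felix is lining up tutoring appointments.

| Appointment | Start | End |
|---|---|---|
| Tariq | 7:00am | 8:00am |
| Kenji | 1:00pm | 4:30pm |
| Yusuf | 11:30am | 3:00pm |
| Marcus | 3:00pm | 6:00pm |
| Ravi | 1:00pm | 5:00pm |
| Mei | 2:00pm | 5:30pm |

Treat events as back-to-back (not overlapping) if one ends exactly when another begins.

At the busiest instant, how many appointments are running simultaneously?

4

Sweep the timeline, counting +1 at each start and −1 at each end (ends before starts at a tie):
7:00am start Tariq → 1
8:00am end Tariq → 0
11:30am start Yusuf → 1
1:00pm start Kenji → 2
1:00pm start Ravi → 3
2:00pm start Mei → 4
3:00pm end Yusuf → 3
3:00pm start Marcus → 4
4:30pm end Kenji → 3
5:00pm end Ravi → 2
5:30pm end Mei → 1
6:00pm end Marcus → 0
Peak is 4, at 2:00pm (Kenji, Mei, Ravi, Yusuf).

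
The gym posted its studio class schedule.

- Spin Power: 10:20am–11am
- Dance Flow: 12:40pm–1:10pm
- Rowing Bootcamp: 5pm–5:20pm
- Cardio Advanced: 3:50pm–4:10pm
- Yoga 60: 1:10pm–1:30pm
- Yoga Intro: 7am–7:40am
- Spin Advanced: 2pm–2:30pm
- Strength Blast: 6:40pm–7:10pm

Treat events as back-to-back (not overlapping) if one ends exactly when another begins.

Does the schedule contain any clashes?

No

Sorted by start: Yoga Intro, Spin Power, Dance Flow, Yoga 60, Spin Advanced, Cardio Advanced, Rowing Bootcamp, Strength Blast.
Spin Power starts after Yoga Intro ends; Yoga Intro is clear from here.
Dance Flow starts after Spin Power ends; Spin Power is clear from here.
Yoga 60 starts exactly when Dance Flow ends (back-to-back, no overlap); Dance Flow is clear from here.
Spin Advanced starts after Yoga 60 ends; Yoga 60 is clear from here.
Cardio Advanced starts after Spin Advanced ends; Spin Advanced is clear from here.
Rowing Bootcamp starts after Cardio Advanced ends; Cardio Advanced is clear from here.
Strength Blast starts after Rowing Bootcamp ends.
Every pair is clear; the schedule has no overlaps.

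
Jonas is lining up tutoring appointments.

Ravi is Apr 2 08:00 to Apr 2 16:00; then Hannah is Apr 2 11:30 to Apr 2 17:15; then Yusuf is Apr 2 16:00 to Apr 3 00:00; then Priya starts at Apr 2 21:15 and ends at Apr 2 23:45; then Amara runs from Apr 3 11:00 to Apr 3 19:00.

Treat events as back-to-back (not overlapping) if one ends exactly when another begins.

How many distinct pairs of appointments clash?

3

Sorted by start: Ravi, Hannah, Yusuf, Priya, Amara.
Hannah starts before Ravi ends → Ravi and Hannah overlap.
Yusuf starts exactly when Ravi ends (back-to-back, no overlap); Ravi is clear from here.
Yusuf starts before Hannah ends → Hannah and Yusuf overlap.
Priya starts after Hannah ends; Hannah is clear from here.
Priya starts before Yusuf ends → Yusuf and Priya overlap.
Amara starts after Yusuf ends.
Amara starts after Priya ends.
Overlapping pairs: Hannah & Ravi, Hannah & Yusuf, Priya & Yusuf — 3 in total.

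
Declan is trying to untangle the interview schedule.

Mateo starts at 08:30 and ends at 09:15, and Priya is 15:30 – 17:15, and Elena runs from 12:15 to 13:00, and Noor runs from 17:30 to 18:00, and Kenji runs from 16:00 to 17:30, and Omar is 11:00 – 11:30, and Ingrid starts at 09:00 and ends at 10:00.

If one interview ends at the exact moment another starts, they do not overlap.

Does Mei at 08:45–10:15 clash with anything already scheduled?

Yes — it overlaps Ingrid, Mateo

Mateo: starts 08:30 before Mei ends 10:15, and ends 09:15 after Mei starts 08:45 → overlap.
Ingrid: starts 09:00 before Mei ends 10:15, and ends 10:00 after Mei starts 08:45 → overlap.
Omar: starts 11:00 at or after Mei ends 10:15 → clear.
Elena: starts 12:15 at or after Mei ends 10:15 → clear.
Priya: starts 15:30 at or after Mei ends 10:15 → clear.
Kenji: starts 16:00 at or after Mei ends 10:15 → clear.
Noor: starts 17:30 at or after Mei ends 10:15 → clear.
Mei overlaps Ingrid, Mateo.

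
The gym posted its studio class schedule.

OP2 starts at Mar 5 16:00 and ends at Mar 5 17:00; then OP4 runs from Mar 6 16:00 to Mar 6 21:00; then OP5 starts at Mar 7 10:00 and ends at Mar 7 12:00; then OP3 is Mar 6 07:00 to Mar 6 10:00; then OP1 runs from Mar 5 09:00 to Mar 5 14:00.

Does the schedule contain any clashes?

No

Check each pair: they overlap iff neither finishes before the other starts.
Sorted by start: OP1, OP2, OP3, OP4, OP5.
OP2 starts after OP1 ends; OP1 is clear from here.
OP3 starts after OP2 ends; OP2 is clear from here.
OP4 starts after OP3 ends; OP3 is clear from here.
OP5 starts after OP4 ends.
Every pair is clear; the schedule has no overlaps.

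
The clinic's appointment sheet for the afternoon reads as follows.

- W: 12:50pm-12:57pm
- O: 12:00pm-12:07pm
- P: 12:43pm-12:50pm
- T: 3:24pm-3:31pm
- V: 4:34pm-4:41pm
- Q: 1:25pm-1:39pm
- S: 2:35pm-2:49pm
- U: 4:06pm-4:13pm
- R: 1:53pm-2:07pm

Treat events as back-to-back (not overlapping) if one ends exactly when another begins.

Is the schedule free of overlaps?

Check each pair: they overlap iff neither finishes before the other starts.
Sorted by start: O, P, W, Q, R, S, T, U, V.
P starts after O ends; O is clear from here.
W starts exactly when P ends (back-to-back, no overlap); P is clear from here.
Q starts after W ends; W is clear from here.
R starts after Q ends; Q is clear from here.
S starts after R ends; R is clear from here.
T starts after S ends; S is clear from here.
U starts after T ends; T is clear from here.
V starts after U ends.
Every pair is clear; the schedule has no overlaps.

Yes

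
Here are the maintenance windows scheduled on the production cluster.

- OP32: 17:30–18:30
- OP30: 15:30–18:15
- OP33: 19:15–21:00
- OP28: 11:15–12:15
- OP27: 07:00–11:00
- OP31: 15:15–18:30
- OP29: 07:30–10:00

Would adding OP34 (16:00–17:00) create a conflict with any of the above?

OP27: ends 11:00 at or before OP34 starts 16:00 → clear.
OP29: ends 10:00 at or before OP34 starts 16:00 → clear.
OP28: ends 12:15 at or before OP34 starts 16:00 → clear.
OP31: starts 15:15 before OP34 ends 17:00, and ends 18:30 after OP34 starts 16:00 → overlap.
OP30: starts 15:30 before OP34 ends 17:00, and ends 18:15 after OP34 starts 16:00 → overlap.
OP32: starts 17:30 at or after OP34 ends 17:00 → clear.
OP33: starts 19:15 at or after OP34 ends 17:00 → clear.
OP34 overlaps OP30, OP31.

Yes — it overlaps OP30, OP31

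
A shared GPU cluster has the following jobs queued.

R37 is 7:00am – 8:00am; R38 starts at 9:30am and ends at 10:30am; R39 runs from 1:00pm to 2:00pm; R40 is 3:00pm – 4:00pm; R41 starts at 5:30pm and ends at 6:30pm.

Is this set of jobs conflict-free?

Sorted by start: R37, R38, R39, R40, R41.
R38 starts after R37 ends — done with R37.
R39 starts after R38 ends — done with R38.
R40 starts after R39 ends — done with R39.
R41 starts after R40 ends.
Every pair is clear; the schedule has no overlaps.

Yes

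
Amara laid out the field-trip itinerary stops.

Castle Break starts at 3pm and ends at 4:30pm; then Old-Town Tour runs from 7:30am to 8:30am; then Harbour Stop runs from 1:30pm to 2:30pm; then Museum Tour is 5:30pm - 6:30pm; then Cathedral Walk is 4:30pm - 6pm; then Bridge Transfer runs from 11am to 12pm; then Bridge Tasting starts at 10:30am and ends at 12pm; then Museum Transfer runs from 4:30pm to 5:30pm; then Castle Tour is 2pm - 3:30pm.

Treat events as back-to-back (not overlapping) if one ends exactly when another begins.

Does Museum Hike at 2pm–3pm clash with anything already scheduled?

Old-Town Tour: ends 8:30am at or before Museum Hike starts 2pm → clear.
Bridge Tasting: ends 12pm at or before Museum Hike starts 2pm → clear.
Bridge Transfer: ends 12pm at or before Museum Hike starts 2pm → clear.
Harbour Stop: starts 1:30pm before Museum Hike ends 3pm, and ends 2:30pm after Museum Hike starts 2pm → overlap.
Castle Tour: starts 2pm before Museum Hike ends 3pm, and ends 3:30pm after Museum Hike starts 2pm → overlap.
Castle Break: starts 3pm at or after Museum Hike ends 3pm → clear.
Cathedral Walk: starts 4:30pm at or after Museum Hike ends 3pm → clear.
Museum Transfer: starts 4:30pm at or after Museum Hike ends 3pm → clear.
Museum Tour: starts 5:30pm at or after Museum Hike ends 3pm → clear.
Museum Hike overlaps Harbour Stop, Castle Tour.

Yes — it overlaps Castle Tour, Harbour Stop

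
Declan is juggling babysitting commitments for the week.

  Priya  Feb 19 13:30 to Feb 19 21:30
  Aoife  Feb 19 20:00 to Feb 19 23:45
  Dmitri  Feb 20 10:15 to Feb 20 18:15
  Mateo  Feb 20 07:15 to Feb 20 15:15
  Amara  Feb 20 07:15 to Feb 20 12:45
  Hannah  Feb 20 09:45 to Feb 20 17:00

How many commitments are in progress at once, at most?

4

Walk through starts and ends in time order (an end at T is processed before a start at T):
Feb 19 13:30 start Priya → 1
Feb 19 20:00 start Aoife → 2
Feb 19 21:30 end Priya → 1
Feb 19 23:45 end Aoife → 0
Feb 20 07:15 start Amara → 1
Feb 20 07:15 start Mateo → 2
Feb 20 09:45 start Hannah → 3
Feb 20 10:15 start Dmitri → 4
Feb 20 12:45 end Amara → 3
Feb 20 15:15 end Mateo → 2
Feb 20 17:00 end Hannah → 1
Feb 20 18:15 end Dmitri → 0
Peak is 4, at Feb 20 10:15 (Amara, Dmitri, Hannah, Mateo).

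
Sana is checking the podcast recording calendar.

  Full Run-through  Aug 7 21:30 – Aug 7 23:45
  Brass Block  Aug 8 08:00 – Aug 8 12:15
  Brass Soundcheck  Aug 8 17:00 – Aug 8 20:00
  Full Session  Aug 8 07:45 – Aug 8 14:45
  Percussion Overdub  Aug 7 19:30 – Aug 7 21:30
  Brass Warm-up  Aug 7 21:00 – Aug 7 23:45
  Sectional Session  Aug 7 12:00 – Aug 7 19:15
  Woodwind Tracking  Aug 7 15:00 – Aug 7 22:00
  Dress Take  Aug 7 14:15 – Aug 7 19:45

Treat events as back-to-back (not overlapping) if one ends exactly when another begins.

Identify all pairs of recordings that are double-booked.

Sorted by start: Sectional Session, Dress Take, Woodwind Tracking, Percussion Overdub, Brass Warm-up, Full Run-through, Full Session, Brass Block, Brass Soundcheck.
Dress Take starts before Sectional Session ends → Sectional Session and Dress Take overlap.
Woodwind Tracking starts before Sectional Session ends → Sectional Session and Woodwind Tracking overlap.
Percussion Overdub starts after Sectional Session ends, so nothing later overlaps Sectional Session either.
Woodwind Tracking starts before Dress Take ends → Dress Take and Woodwind Tracking overlap.
Percussion Overdub starts before Dress Take ends → Dress Take and Percussion Overdub overlap.
Brass Warm-up starts after Dress Take ends, so nothing later overlaps Dress Take either.
Percussion Overdub starts before Woodwind Tracking ends → Woodwind Tracking and Percussion Overdub overlap.
Brass Warm-up starts before Woodwind Tracking ends → Woodwind Tracking and Brass Warm-up overlap.
Full Run-through starts before Woodwind Tracking ends → Woodwind Tracking and Full Run-through overlap.
Full Session starts after Woodwind Tracking ends, so nothing later overlaps Woodwind Tracking either.
Brass Warm-up starts before Percussion Overdub ends → Percussion Overdub and Brass Warm-up overlap.
Full Run-through starts exactly when Percussion Overdub ends (back-to-back, no overlap), so nothing later overlaps Percussion Overdub either.
Full Run-through starts before Brass Warm-up ends → Brass Warm-up and Full Run-through overlap.
Full Session starts after Brass Warm-up ends, so nothing later overlaps Brass Warm-up either.
Full Session starts after Full Run-through ends, so nothing later overlaps Full Run-through either.
Brass Block starts before Full Session ends → Full Session and Brass Block overlap.
Brass Soundcheck starts after Full Session ends.
Brass Soundcheck starts after Brass Block ends.

Brass Block & Full Session, Brass Warm-up & Full Run-through, Brass Warm-up & Percussion Overdub, Brass Warm-up & Woodwind Tracking, Dress Take & Percussion Overdub, Dress Take & Sectional Session, Dress Take & Woodwind Tracking, Full Run-through & Woodwind Tracking, Percussion Overdub & Woodwind Tracking, Sectional Session & Woodwind Tracking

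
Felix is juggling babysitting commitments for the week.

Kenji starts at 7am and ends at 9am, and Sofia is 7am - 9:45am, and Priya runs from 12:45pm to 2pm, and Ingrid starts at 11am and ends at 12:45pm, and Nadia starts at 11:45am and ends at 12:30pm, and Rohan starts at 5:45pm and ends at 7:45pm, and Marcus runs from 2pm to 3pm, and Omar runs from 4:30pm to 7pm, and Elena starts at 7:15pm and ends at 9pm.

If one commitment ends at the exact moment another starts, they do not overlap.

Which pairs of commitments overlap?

Sorted by start: Kenji, Sofia, Ingrid, Nadia, Priya, Marcus, Omar, Rohan, Elena.
Sofia starts before Kenji ends → Kenji and Sofia overlap.
Ingrid starts after Kenji ends; Kenji is clear from here.
Ingrid starts after Sofia ends; Sofia is clear from here.
Nadia starts before Ingrid ends → Ingrid and Nadia overlap.
Priya starts exactly when Ingrid ends (back-to-back, no overlap); Ingrid is clear from here.
Priya starts after Nadia ends; Nadia is clear from here.
Marcus starts exactly when Priya ends (back-to-back, no overlap); Priya is clear from here.
Omar starts after Marcus ends; Marcus is clear from here.
Rohan starts before Omar ends → Omar and Rohan overlap.
Elena starts after Omar ends.
Elena starts before Rohan ends → Rohan and Elena overlap.

Elena & Rohan, Ingrid & Nadia, Kenji & Sofia, Omar & Rohan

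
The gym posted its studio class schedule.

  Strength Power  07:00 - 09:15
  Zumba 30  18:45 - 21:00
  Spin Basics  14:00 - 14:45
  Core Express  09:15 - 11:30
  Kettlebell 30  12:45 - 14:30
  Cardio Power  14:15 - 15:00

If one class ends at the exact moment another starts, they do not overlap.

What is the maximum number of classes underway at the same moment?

3

Sweep the timeline, counting +1 at each start and −1 at each end (ends before starts at a tie):
07:00 start Strength Power → 1
09:15 end Strength Power → 0
09:15 start Core Express → 1
11:30 end Core Express → 0
12:45 start Kettlebell 30 → 1
14:00 start Spin Basics → 2
14:15 start Cardio Power → 3
14:30 end Kettlebell 30 → 2
14:45 end Spin Basics → 1
15:00 end Cardio Power → 0
18:45 start Zumba 30 → 1
21:00 end Zumba 30 → 0
Peak is 3, at 14:15 (Cardio Power, Kettlebell 30, Spin Basics).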